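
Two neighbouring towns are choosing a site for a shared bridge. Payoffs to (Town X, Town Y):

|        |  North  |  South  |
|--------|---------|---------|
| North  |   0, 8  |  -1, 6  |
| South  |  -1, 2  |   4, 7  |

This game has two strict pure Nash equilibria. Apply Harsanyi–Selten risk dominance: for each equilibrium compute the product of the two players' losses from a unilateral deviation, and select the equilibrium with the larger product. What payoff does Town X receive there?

At both North: Town X loses 0 − (-1) = 1 by deviating; Town Y loses 8 − 6 = 2. Product = 1·2 = 2.
At both South: Town X loses 4 − (-1) = 5 by deviating; Town Y loses 7 − 2 = 5. Product = 5·5 = 25.
25 > 2, so both South is risk-dominant. Town X's payoff there is 4.

4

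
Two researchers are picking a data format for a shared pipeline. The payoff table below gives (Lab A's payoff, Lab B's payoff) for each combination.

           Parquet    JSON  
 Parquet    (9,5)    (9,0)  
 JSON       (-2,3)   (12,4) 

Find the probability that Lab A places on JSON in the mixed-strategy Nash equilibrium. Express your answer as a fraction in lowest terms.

Lab A's mix p on Parquet must make Lab B indifferent between Parquet and JSON.
Lab B's payoff from Parquet: 5p + 3(1−p). From JSON: 0p + 4(1−p).
Set equal: 5p = 1(1−p) → p = 1/6.
Probability on JSON is 1 − 1/6 = 5/6.

5/6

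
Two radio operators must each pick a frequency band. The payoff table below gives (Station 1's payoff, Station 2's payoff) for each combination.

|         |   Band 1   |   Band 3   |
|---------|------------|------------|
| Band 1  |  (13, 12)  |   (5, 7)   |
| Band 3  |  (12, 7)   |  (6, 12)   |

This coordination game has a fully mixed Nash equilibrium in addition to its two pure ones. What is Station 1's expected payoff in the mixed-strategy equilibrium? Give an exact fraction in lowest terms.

Station 2 mixes with probability q on Band 1, chosen so Station 1 is indifferent: 13q + 5(1−q) = 12q + 6(1−q) gives q = 1/2.
Station 1's expected payoff (from either row, since indifferent) is 13·1/2 + 5·1/2 = 9.

9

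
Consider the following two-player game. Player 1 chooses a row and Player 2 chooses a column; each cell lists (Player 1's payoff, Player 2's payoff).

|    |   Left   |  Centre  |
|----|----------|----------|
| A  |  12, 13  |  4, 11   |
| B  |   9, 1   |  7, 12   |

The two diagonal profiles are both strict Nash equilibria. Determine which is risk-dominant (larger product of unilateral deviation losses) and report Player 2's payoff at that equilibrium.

12

At (A, Left): Player 1 loses 12 − 9 = 3 by deviating; Player 2 loses 13 − 11 = 2. Product = 3·2 = 6.
At (B, Centre): Player 1 loses 7 − 4 = 3 by deviating; Player 2 loses 12 − 1 = 11. Product = 3·11 = 33.
33 > 6, so (B, Centre) is risk-dominant. Player 2's payoff there is 12.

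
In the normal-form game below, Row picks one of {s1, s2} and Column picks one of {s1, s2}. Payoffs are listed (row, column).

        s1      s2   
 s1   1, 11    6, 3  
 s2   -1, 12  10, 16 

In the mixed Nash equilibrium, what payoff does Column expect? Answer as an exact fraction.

35/3

Row mixes with probability p on s1, chosen so Column is indifferent: 11p + 12(1−p) = 3p + 16(1−p) gives p = 1/3.
Column's expected payoff is 11·1/3 + 12·2/3 = 35/3.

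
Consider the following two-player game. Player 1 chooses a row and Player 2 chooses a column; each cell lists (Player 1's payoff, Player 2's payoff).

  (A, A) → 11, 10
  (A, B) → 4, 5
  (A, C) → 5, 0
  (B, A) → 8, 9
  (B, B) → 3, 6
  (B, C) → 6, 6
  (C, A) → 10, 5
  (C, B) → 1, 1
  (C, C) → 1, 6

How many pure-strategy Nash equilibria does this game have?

Both A: Player 1 gets 11 (best alternative 10); Player 2 gets 10 (best alternative 5). Neither deviates — NE.
Both C is not a NE: Player 1 would switch to B (6 > 1).
No other cell survives both best-response checks, so there is 1 pure NE.

1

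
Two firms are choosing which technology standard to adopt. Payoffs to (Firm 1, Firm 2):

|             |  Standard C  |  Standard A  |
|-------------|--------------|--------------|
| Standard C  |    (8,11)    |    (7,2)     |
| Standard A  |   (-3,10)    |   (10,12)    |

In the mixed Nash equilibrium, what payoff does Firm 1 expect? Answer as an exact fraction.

101/14

Firm 2 mixes with probability q on Standard C, chosen so Firm 1 is indifferent: 8q + 7(1−q) = (-3)q + 10(1−q) gives q = 3/14.
Firm 1's expected payoff (from either row, since indifferent) is 8·3/14 + 7·11/14 = 101/14.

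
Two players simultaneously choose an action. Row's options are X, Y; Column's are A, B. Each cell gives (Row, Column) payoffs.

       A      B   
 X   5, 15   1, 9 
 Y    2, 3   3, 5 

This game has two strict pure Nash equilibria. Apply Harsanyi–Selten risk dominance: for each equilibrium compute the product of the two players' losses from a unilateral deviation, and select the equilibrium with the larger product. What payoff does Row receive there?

At (X, A): Row loses 5 − 2 = 3 by deviating; Column loses 15 − 9 = 6. Product = 3·6 = 18.
At (Y, B): Row loses 3 − 1 = 2 by deviating; Column loses 5 − 3 = 2. Product = 2·2 = 4.
18 > 4, so (X, A) is risk-dominant. Row's payoff there is 5.

5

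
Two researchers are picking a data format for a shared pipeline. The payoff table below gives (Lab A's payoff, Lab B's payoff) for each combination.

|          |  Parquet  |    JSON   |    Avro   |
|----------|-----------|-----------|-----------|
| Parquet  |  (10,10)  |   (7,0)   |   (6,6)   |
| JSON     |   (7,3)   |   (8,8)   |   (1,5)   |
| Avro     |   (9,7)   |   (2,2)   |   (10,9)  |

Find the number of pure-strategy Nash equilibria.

3

Both Parquet: Lab A gets 10 (best alternative 9); Lab B gets 10 (best alternative 6). Neither deviates — NE.
Both JSON: Lab A gets 8 (best alternative 7); Lab B gets 8 (best alternative 5). Neither deviates — NE.
Both Avro: Lab A gets 10 (best alternative 6); Lab B gets 9 (best alternative 7). Neither deviates — NE.
(JSON, Parquet) is not a NE: Lab A would switch to Parquet (10 > 7).
No other cell survives both best-response checks, so there are 3 pure NE.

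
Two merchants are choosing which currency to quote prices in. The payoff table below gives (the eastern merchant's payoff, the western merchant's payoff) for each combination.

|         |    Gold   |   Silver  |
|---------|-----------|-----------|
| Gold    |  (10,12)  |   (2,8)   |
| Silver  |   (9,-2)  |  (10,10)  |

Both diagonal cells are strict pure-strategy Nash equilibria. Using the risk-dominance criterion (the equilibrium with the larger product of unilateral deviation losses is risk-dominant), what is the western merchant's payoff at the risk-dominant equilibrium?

At both Gold: the eastern merchant loses 10 − 9 = 1 by deviating; the western merchant loses 12 − 8 = 4. Product = 1·4 = 4.
At both Silver: the eastern merchant loses 10 − 2 = 8 by deviating; the western merchant loses 10 − (-2) = 12. Product = 8·12 = 96.
96 > 4, so both Silver is risk-dominant. The western merchant's payoff there is 10.

10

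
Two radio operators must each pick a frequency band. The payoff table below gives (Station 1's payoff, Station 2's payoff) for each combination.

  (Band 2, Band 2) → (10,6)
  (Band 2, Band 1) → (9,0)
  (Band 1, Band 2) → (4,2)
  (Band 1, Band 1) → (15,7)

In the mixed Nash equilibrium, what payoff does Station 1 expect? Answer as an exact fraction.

Station 2 mixes with probability q on Band 2, chosen so Station 1 is indifferent: 10q + 9(1−q) = 4q + 15(1−q) gives q = 1/2.
Station 1's expected payoff (from either row, since indifferent) is 10·1/2 + 9·1/2 = 19/2.

19/2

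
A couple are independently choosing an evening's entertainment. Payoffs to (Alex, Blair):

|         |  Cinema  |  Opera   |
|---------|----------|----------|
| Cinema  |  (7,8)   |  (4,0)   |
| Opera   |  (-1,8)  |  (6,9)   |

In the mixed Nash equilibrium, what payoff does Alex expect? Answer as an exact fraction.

Blair mixes with probability q on Cinema, chosen so Alex is indifferent: 7q + 4(1−q) = (-1)q + 6(1−q) gives q = 1/5.
Alex's expected payoff (from either row, since indifferent) is 7·1/5 + 4·4/5 = 23/5.

23/5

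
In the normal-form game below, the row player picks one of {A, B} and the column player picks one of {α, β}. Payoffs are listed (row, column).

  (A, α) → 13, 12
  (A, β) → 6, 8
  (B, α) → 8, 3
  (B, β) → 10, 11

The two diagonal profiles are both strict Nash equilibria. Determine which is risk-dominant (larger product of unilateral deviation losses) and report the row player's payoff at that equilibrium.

At (A, α): the row player loses 13 − 8 = 5 by deviating; the column player loses 12 − 8 = 4. Product = 5·4 = 20.
At (B, β): the row player loses 10 − 6 = 4 by deviating; the column player loses 11 − 3 = 8. Product = 4·8 = 32.
32 > 20, so (B, β) is risk-dominant. The row player's payoff there is 10.

10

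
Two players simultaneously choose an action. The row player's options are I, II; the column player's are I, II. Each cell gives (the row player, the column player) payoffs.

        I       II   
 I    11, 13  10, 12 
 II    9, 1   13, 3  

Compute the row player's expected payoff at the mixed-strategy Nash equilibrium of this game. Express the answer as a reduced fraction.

The column player mixes with probability q on I, chosen so the row player is indifferent: 11q + 10(1−q) = 9q + 13(1−q) gives q = 3/5.
The row player's expected payoff (from either row, since indifferent) is 11·3/5 + 10·2/5 = 53/5.

53/5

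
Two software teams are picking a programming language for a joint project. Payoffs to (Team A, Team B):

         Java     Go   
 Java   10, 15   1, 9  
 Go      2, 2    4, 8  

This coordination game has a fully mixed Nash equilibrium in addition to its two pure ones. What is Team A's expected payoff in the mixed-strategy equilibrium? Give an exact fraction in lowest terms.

38/11

Team B mixes with probability q on Java, chosen so Team A is indifferent: 10q + 1(1−q) = 2q + 4(1−q) gives q = 3/11.
Team A's expected payoff (from either row, since indifferent) is 10·3/11 + 1·8/11 = 38/11.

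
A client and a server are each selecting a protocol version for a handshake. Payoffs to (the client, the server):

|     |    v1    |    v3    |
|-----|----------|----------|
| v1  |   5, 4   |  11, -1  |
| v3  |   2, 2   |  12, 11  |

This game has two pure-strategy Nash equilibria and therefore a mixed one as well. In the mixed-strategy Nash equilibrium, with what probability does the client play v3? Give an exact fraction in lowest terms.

5/14

The client's mix p on v1 must make the server indifferent between v1 and v3.
The server's payoff from v1: 4p + 2(1−p). From v3: (-1)p + 11(1−p).
Set equal: 5p = 9(1−p) → p = 9/14.
Probability on v3 is 1 − 9/14 = 5/14.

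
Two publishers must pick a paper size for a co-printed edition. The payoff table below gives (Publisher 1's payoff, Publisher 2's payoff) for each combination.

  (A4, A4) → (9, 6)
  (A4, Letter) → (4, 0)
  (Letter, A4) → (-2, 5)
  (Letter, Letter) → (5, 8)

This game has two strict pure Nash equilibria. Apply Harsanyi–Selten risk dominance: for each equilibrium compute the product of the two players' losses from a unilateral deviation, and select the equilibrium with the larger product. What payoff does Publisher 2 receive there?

At both A4: Publisher 1 loses 9 − (-2) = 11 by deviating; Publisher 2 loses 6 − 0 = 6. Product = 11·6 = 66.
At both Letter: Publisher 1 loses 5 − 4 = 1 by deviating; Publisher 2 loses 8 − 5 = 3. Product = 1·3 = 3.
66 > 3, so both A4 is risk-dominant. Publisher 2's payoff there is 6.

6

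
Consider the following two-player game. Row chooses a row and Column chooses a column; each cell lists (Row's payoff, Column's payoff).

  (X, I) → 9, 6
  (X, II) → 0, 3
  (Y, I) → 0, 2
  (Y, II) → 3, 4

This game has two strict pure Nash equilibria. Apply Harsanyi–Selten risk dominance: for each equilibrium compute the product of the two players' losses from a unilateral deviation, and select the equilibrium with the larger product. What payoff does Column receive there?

6

At (X, I): Row loses 9 − 0 = 9 by deviating; Column loses 6 − 3 = 3. Product = 9·3 = 27.
At (Y, II): Row loses 3 − 0 = 3 by deviating; Column loses 4 − 2 = 2. Product = 3·2 = 6.
27 > 6, so (X, I) is risk-dominant. Column's payoff there is 6.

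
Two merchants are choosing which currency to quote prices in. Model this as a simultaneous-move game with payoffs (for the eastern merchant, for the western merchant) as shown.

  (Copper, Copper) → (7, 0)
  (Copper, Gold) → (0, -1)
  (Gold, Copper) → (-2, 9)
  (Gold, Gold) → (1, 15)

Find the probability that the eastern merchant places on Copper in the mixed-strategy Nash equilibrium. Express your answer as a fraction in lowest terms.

The eastern merchant's mix p on Copper must make the western merchant indifferent between Copper and Gold.
The western merchant's payoff from Copper: 0p + 9(1−p). From Gold: (-1)p + 15(1−p).
Set equal: 1p = 6(1−p) → p = 6/7.

6/7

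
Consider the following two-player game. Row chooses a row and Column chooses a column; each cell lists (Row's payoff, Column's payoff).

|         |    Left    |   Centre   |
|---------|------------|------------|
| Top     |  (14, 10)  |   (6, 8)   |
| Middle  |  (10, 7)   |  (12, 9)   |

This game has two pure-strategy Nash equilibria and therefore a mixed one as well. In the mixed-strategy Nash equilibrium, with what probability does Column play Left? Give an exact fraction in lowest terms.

3/5

Column's mix q on Left must make Row indifferent between Top and Middle.
Row's payoff from Top: 14q + 6(1−q). From Middle: 10q + 12(1−q).
Set equal: 4q = 6(1−q) → q = 6/10 = 3/5.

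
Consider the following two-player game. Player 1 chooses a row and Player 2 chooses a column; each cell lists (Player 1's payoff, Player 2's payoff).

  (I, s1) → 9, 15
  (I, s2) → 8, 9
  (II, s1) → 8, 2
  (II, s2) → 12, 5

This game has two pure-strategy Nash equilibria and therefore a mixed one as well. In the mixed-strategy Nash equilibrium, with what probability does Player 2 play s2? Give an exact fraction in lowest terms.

1/5

Player 2's mix q on s1 must make Player 1 indifferent between I and II.
Player 1's payoff from I: 9q + 8(1−q). From II: 8q + 12(1−q).
Set equal: 1q = 4(1−q) → q = 4/5.
Probability on s2 is 1 − 4/5 = 1/5.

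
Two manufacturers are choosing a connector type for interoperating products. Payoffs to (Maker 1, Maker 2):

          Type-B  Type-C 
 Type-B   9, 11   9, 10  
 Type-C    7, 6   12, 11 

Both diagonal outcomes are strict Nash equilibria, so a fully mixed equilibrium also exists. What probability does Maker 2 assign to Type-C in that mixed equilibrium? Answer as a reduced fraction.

2/5

Maker 2's mix q on Type-B must make Maker 1 indifferent between Type-B and Type-C.
Maker 1's payoff from Type-B: 9q + 9(1−q). From Type-C: 7q + 12(1−q).
Set equal: 2q = 3(1−q) → q = 3/5.
Probability on Type-C is 1 − 3/5 = 2/5.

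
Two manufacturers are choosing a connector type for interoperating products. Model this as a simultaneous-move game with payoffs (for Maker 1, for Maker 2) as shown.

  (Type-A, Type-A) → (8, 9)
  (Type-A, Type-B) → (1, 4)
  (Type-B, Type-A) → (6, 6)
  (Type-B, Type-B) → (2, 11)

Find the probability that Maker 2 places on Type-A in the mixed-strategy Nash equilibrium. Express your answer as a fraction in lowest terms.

1/3

Maker 2's mix q on Type-A must make Maker 1 indifferent between Type-A and Type-B.
Maker 1's payoff from Type-A: 8q + 1(1−q). From Type-B: 6q + 2(1−q).
Set equal: 2q = 1(1−q) → q = 1/3.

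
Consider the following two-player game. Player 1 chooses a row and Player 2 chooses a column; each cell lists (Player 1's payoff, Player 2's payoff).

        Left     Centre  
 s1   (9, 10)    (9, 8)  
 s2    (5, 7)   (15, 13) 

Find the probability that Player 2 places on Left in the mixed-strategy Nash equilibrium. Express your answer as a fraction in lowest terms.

Player 2's mix q on Left must make Player 1 indifferent between s1 and s2.
Player 1's payoff from s1: 9q + 9(1−q). From s2: 5q + 15(1−q).
Set equal: 4q = 6(1−q) → q = 6/10 = 3/5.

3/5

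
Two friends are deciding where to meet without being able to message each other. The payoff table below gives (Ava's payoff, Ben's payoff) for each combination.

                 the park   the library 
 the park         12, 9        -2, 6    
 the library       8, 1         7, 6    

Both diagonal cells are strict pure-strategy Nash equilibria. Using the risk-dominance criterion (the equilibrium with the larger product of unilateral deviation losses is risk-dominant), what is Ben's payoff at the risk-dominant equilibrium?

6

At both the park: Ava loses 12 − 8 = 4 by deviating; Ben loses 9 − 6 = 3. Product = 4·3 = 12.
At both the library: Ava loses 7 − (-2) = 9 by deviating; Ben loses 6 − 1 = 5. Product = 9·5 = 45.
45 > 12, so both the library is risk-dominant. Ben's payoff there is 6.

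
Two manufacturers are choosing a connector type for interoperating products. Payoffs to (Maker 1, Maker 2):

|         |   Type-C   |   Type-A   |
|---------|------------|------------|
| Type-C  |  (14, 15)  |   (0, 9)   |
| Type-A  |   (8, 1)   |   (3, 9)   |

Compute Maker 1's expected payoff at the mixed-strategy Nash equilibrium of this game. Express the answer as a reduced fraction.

14/3

Maker 2 mixes with probability q on Type-C, chosen so Maker 1 is indifferent: 14q + 0(1−q) = 8q + 3(1−q) gives q = 1/3.
Maker 1's expected payoff (from either row, since indifferent) is 14·1/3 + 0·2/3 = 14/3.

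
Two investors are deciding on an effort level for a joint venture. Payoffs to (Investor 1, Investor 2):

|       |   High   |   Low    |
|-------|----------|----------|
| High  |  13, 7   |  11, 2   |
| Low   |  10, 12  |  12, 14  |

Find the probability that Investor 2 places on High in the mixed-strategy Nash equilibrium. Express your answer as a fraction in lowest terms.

1/4

Investor 2's mix q on High must make Investor 1 indifferent between High and Low.
Investor 1's payoff from High: 13q + 11(1−q). From Low: 10q + 12(1−q).
Set equal: 3q = 1(1−q) → q = 1/4.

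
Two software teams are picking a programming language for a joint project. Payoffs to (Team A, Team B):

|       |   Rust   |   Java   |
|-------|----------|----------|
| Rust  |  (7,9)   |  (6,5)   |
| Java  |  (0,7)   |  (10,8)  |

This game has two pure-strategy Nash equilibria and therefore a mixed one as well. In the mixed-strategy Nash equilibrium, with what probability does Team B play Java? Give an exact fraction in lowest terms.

Team B's mix q on Rust must make Team A indifferent between Rust and Java.
Team A's payoff from Rust: 7q + 6(1−q). From Java: 0q + 10(1−q).
Set equal: 7q = 4(1−q) → q = 4/11.
Probability on Java is 1 − 4/11 = 7/11.

7/11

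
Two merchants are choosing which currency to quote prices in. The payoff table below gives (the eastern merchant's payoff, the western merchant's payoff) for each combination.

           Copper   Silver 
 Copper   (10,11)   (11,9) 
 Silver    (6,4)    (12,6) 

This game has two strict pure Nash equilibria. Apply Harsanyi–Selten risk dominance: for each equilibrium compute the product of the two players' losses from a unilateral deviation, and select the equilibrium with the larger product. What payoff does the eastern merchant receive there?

At both Copper: the eastern merchant loses 10 − 6 = 4 by deviating; the western merchant loses 11 − 9 = 2. Product = 4·2 = 8.
At both Silver: the eastern merchant loses 12 − 11 = 1 by deviating; the western merchant loses 6 − 4 = 2. Product = 1·2 = 2.
8 > 2, so both Copper is risk-dominant. The eastern merchant's payoff there is 10.

10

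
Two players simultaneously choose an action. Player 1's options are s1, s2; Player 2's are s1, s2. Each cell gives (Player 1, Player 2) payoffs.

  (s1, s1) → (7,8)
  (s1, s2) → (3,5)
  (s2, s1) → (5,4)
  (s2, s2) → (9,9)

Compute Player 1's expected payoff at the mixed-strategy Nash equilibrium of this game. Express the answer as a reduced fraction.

Player 2 mixes with probability q on s1, chosen so Player 1 is indifferent: 7q + 3(1−q) = 5q + 9(1−q) gives q = 3/4.
Player 1's expected payoff (from either row, since indifferent) is 7·3/4 + 3·1/4 = 6.

6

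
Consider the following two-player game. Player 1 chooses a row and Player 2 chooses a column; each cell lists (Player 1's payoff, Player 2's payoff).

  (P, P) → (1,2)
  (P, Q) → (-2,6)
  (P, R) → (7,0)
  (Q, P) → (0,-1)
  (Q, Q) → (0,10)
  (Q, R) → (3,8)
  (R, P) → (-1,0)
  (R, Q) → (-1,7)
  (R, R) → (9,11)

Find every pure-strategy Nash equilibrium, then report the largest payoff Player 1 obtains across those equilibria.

9

Both Q is a pure NE (Player 1: 0 ≥ -1; Player 2: 10 ≥ 8). Player 1 gets 0.
Both R is a pure NE (Player 1: 9 ≥ 7; Player 2: 11 ≥ 7). Player 1 gets 9.
Every other cell has a profitable deviation for at least one player. Highest of {0, 9} is 9.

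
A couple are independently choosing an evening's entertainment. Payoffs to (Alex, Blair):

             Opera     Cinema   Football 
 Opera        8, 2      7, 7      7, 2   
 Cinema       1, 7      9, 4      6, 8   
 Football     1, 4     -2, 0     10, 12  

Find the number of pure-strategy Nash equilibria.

1

Both Football: Alex gets 10 (best alternative 7); Blair gets 12 (best alternative 4). Neither deviates — NE.
Both Opera is not a NE: Blair would switch to Cinema (7 > 2).
No other cell survives both best-response checks, so there is 1 pure NE.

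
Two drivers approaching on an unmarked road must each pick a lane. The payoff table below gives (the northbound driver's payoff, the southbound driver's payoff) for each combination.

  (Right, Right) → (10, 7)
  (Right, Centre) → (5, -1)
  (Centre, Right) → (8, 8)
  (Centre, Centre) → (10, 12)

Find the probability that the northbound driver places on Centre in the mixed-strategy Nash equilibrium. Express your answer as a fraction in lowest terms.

2/3

The northbound driver's mix p on Right must make the southbound driver indifferent between Right and Centre.
The southbound driver's payoff from Right: 7p + 8(1−p). From Centre: (-1)p + 12(1−p).
Set equal: 8p = 4(1−p) → p = 4/12 = 1/3.
Probability on Centre is 1 − 1/3 = 2/3.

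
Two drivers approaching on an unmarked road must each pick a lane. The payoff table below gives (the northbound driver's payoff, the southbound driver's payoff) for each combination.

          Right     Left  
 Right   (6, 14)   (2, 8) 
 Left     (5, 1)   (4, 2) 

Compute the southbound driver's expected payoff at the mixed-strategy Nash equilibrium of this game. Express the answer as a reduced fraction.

20/7

The northbound driver mixes with probability p on Right, chosen so the southbound driver is indifferent: 14p + 1(1−p) = 8p + 2(1−p) gives p = 1/7.
The southbound driver's expected payoff is 14·1/7 + 1·6/7 = 20/7.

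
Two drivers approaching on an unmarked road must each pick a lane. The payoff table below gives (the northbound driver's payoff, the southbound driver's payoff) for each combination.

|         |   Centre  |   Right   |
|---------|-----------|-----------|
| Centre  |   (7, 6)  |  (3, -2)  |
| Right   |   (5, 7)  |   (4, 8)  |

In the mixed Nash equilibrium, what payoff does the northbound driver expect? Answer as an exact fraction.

The southbound driver mixes with probability q on Centre, chosen so the northbound driver is indifferent: 7q + 3(1−q) = 5q + 4(1−q) gives q = 1/3.
The northbound driver's expected payoff (from either row, since indifferent) is 7·1/3 + 3·2/3 = 13/3.

13/3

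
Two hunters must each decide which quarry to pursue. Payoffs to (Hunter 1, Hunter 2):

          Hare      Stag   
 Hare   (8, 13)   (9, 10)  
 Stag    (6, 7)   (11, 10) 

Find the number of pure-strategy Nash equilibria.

Both Hare: Hunter 1 gets 8 (best alternative 6); Hunter 2 gets 13 (best alternative 10). Neither deviates — NE.
Both Stag: Hunter 1 gets 11 (best alternative 9); Hunter 2 gets 10 (best alternative 7). Neither deviates — NE.
(Hare, Stag) is not a NE: Hunter 1 would switch to Stag (11 > 9).
No other cell survives both best-response checks, so there are 2 pure NE.

2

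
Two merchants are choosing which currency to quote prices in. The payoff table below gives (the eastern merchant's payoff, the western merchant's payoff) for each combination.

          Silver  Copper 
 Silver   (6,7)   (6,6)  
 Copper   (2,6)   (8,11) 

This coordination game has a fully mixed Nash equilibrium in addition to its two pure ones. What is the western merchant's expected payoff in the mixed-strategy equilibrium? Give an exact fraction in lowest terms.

The eastern merchant mixes with probability p on Silver, chosen so the western merchant is indifferent: 7p + 6(1−p) = 6p + 11(1−p) gives p = 5/6.
The western merchant's expected payoff is 7·5/6 + 6·1/6 = 41/6.

41/6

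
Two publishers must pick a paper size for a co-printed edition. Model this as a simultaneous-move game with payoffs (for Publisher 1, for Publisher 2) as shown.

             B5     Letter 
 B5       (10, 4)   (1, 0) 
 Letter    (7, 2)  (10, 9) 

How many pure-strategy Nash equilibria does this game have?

2

Both B5: Publisher 1 gets 10 (best alternative 7); Publisher 2 gets 4 (best alternative 0). Neither deviates — NE.
Both Letter: Publisher 1 gets 10 (best alternative 1); Publisher 2 gets 9 (best alternative 2). Neither deviates — NE.
(B5, Letter) is not a NE: Publisher 1 would switch to Letter (10 > 1).
No other cell survives both best-response checks, so there are 2 pure NE.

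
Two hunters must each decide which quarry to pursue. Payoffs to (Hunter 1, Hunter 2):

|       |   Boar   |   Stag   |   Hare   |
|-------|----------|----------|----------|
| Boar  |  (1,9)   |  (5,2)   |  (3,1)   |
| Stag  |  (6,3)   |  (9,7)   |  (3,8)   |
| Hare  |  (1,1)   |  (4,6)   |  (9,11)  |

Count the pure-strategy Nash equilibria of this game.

1

Both Hare: Hunter 1 gets 9 (best alternative 3); Hunter 2 gets 11 (best alternative 6). Neither deviates — NE.
Both Stag is not a NE: Hunter 2 would switch to Hare (8 > 7).
No other cell survives both best-response checks, so there is 1 pure NE.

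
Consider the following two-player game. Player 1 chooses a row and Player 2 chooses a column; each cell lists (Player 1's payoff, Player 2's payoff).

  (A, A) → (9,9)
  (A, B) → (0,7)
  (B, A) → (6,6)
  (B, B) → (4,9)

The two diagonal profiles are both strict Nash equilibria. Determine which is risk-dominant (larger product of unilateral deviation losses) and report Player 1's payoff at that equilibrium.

4

At both A: Player 1 loses 9 − 6 = 3 by deviating; Player 2 loses 9 − 7 = 2. Product = 3·2 = 6.
At both B: Player 1 loses 4 − 0 = 4 by deviating; Player 2 loses 9 − 6 = 3. Product = 4·3 = 12.
12 > 6, so both B is risk-dominant. Player 1's payoff there is 4.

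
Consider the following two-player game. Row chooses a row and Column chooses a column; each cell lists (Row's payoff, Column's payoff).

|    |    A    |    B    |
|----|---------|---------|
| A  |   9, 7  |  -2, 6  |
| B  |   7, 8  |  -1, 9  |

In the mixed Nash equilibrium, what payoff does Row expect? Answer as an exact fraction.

Column mixes with probability q on A, chosen so Row is indifferent: 9q + (-2)(1−q) = 7q + (-1)(1−q) gives q = 1/3.
Row's expected payoff (from either row, since indifferent) is 9·1/3 + (-2)·2/3 = 5/3.

5/3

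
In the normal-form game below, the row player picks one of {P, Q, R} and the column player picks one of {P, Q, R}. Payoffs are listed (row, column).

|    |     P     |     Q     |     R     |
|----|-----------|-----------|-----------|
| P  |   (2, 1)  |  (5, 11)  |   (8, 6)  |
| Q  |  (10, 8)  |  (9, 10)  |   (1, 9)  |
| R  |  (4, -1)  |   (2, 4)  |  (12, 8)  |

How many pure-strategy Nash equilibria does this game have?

Both Q: the row player gets 9 (best alternative 5); the column player gets 10 (best alternative 9). Neither deviates — NE.
Both R: the row player gets 12 (best alternative 8); the column player gets 8 (best alternative 4). Neither deviates — NE.
Both P is not a NE: the row player would switch to Q (10 > 2).
No other cell survives both best-response checks, so there are 2 pure NE.

2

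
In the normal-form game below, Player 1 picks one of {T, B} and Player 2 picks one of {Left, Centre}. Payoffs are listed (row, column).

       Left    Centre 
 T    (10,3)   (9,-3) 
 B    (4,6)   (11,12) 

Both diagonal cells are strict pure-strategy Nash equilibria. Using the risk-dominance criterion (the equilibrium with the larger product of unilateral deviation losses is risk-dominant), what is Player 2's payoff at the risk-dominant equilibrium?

At (T, Left): Player 1 loses 10 − 4 = 6 by deviating; Player 2 loses 3 − (-3) = 6. Product = 6·6 = 36.
At (B, Centre): Player 1 loses 11 − 9 = 2 by deviating; Player 2 loses 12 − 6 = 6. Product = 2·6 = 12.
36 > 12, so (T, Left) is risk-dominant. Player 2's payoff there is 3.

3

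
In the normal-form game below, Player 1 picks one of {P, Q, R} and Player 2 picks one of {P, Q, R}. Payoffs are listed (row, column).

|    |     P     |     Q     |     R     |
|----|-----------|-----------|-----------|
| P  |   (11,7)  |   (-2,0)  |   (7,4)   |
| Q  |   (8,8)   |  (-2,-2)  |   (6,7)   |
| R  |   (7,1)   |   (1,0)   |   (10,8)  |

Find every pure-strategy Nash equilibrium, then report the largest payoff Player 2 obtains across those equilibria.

Both P is a pure NE (Player 1: 11 ≥ 8; Player 2: 7 ≥ 4). Player 2 gets 7.
Both R is a pure NE (Player 1: 10 ≥ 7; Player 2: 8 ≥ 1). Player 2 gets 8.
Every other cell has a profitable deviation for at least one player. Highest of {7, 8} is 8.

8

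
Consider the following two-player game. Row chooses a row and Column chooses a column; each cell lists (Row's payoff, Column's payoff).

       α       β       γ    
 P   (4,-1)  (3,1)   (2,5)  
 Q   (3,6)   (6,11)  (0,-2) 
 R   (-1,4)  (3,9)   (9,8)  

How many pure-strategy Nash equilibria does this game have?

1

(Q, β): Row gets 6 (best alternative 3); Column gets 11 (best alternative 6). Neither deviates — NE.
(R, γ) is not a NE: Column would switch to β (9 > 8).
No other cell survives both best-response checks, so there is 1 pure NE.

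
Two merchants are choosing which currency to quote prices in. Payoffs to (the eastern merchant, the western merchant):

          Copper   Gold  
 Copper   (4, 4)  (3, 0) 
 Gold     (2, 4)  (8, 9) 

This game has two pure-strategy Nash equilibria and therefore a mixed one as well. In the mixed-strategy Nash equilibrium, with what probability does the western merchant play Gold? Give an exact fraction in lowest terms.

2/7

The western merchant's mix q on Copper must make the eastern merchant indifferent between Copper and Gold.
The eastern merchant's payoff from Copper: 4q + 3(1−q). From Gold: 2q + 8(1−q).
Set equal: 2q = 5(1−q) → q = 5/7.
Probability on Gold is 1 − 5/7 = 2/7.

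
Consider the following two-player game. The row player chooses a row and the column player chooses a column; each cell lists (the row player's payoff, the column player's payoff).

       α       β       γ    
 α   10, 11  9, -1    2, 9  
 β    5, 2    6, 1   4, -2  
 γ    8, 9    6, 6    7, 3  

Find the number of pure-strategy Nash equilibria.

1

Both α: the row player gets 10 (best alternative 8); the column player gets 11 (best alternative 9). Neither deviates — NE.
Both γ is not a NE: the column player would switch to α (9 > 3).
No other cell survives both best-response checks, so there is 1 pure NE.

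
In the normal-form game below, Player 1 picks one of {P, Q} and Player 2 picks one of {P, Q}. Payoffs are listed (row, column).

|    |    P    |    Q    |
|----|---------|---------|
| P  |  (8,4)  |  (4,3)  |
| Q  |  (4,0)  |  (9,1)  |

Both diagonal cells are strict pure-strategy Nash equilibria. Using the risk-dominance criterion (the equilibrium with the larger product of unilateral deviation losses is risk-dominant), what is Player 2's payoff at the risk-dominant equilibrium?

At both P: Player 1 loses 8 − 4 = 4 by deviating; Player 2 loses 4 − 3 = 1. Product = 4·1 = 4.
At both Q: Player 1 loses 9 − 4 = 5 by deviating; Player 2 loses 1 − 0 = 1. Product = 5·1 = 5.
5 > 4, so both Q is risk-dominant. Player 2's payoff there is 1.

1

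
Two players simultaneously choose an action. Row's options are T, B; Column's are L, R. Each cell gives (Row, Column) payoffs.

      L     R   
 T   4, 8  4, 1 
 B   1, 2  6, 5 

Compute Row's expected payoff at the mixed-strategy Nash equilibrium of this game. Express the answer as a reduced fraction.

4

Column mixes with probability q on L, chosen so Row is indifferent: 4q + 4(1−q) = 1q + 6(1−q) gives q = 2/5.
Row's expected payoff (from either row, since indifferent) is 4·2/5 + 4·3/5 = 4.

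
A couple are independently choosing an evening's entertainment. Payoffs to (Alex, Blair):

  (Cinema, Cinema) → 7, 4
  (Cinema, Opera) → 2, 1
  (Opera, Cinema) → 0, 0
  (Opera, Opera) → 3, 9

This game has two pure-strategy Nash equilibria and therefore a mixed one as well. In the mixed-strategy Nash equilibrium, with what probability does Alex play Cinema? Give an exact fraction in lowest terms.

3/4

Alex's mix p on Cinema must make Blair indifferent between Cinema and Opera.
Blair's payoff from Cinema: 4p + 0(1−p). From Opera: 1p + 9(1−p).
Set equal: 3p = 9(1−p) → p = 9/12 = 3/4.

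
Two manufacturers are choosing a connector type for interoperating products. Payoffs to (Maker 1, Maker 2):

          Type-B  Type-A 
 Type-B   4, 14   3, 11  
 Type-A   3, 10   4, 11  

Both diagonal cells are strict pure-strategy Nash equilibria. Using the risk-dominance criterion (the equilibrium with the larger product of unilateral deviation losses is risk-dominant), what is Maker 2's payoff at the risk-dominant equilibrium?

14

At both Type-B: Maker 1 loses 4 − 3 = 1 by deviating; Maker 2 loses 14 − 11 = 3. Product = 1·3 = 3.
At both Type-A: Maker 1 loses 4 − 3 = 1 by deviating; Maker 2 loses 11 − 10 = 1. Product = 1·1 = 1.
3 > 1, so both Type-B is risk-dominant. Maker 2's payoff there is 14.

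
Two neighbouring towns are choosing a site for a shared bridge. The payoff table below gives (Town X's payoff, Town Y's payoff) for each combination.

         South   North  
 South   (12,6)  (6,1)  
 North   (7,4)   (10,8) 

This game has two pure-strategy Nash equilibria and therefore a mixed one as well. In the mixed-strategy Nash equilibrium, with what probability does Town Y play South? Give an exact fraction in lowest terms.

4/9

Town Y's mix q on South must make Town X indifferent between South and North.
Town X's payoff from South: 12q + 6(1−q). From North: 7q + 10(1−q).
Set equal: 5q = 4(1−q) → q = 4/9.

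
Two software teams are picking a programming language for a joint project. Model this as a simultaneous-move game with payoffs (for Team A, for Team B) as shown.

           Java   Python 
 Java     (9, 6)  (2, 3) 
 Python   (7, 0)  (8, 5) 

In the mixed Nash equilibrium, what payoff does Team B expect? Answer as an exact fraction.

Team A mixes with probability p on Java, chosen so Team B is indifferent: 6p + 0(1−p) = 3p + 5(1−p) gives p = 5/8.
Team B's expected payoff is 6·5/8 + 0·3/8 = 15/4.

15/4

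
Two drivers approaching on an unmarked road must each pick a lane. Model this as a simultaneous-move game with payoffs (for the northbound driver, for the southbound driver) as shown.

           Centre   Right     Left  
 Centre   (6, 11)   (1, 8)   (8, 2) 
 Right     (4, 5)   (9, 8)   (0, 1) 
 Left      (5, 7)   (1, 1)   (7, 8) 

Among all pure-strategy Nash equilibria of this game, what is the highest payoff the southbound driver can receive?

11

Both Centre is a pure NE (the northbound driver: 6 ≥ 5; the southbound driver: 11 ≥ 8). The southbound driver gets 11.
Both Right is a pure NE (the northbound driver: 9 ≥ 1; the southbound driver: 8 ≥ 5). The southbound driver gets 8.
Every other cell has a profitable deviation for at least one player. Highest of {11, 8} is 11.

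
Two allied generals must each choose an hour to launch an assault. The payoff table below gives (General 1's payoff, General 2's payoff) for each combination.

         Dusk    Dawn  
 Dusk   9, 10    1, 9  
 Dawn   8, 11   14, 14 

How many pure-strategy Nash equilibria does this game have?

Both Dusk: General 1 gets 9 (best alternative 8); General 2 gets 10 (best alternative 9). Neither deviates — NE.
Both Dawn: General 1 gets 14 (best alternative 1); General 2 gets 14 (best alternative 11). Neither deviates — NE.
(Dawn, Dusk) is not a NE: General 1 would switch to Dusk (9 > 8).
No other cell survives both best-response checks, so there are 2 pure NE.

2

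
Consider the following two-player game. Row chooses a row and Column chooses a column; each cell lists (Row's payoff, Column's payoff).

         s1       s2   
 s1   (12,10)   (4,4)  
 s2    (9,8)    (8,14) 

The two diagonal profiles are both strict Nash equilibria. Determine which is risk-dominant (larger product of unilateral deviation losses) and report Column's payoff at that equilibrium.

At both s1: Row loses 12 − 9 = 3 by deviating; Column loses 10 − 4 = 6. Product = 3·6 = 18.
At both s2: Row loses 8 − 4 = 4 by deviating; Column loses 14 − 8 = 6. Product = 4·6 = 24.
24 > 18, so both s2 is risk-dominant. Column's payoff there is 14.

14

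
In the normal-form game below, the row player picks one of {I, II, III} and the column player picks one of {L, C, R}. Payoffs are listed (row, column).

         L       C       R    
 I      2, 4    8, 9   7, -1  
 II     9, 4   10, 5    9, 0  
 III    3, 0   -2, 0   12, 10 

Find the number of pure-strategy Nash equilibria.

2

(II, C): the row player gets 10 (best alternative 8); the column player gets 5 (best alternative 4). Neither deviates — NE.
(III, R): the row player gets 12 (best alternative 9); the column player gets 10 (best alternative 0). Neither deviates — NE.
(I, L) is not a NE: the row player would switch to II (9 > 2).
No other cell survives both best-response checks, so there are 2 pure NE.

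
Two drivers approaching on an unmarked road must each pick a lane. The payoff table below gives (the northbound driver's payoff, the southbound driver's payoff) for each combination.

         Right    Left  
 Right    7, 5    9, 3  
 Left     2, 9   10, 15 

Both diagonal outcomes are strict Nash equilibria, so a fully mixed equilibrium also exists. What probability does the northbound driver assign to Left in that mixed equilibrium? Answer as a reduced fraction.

The northbound driver's mix p on Right must make the southbound driver indifferent between Right and Left.
The southbound driver's payoff from Right: 5p + 9(1−p). From Left: 3p + 15(1−p).
Set equal: 2p = 6(1−p) → p = 6/8 = 3/4.
Probability on Left is 1 − 3/4 = 1/4.

1/4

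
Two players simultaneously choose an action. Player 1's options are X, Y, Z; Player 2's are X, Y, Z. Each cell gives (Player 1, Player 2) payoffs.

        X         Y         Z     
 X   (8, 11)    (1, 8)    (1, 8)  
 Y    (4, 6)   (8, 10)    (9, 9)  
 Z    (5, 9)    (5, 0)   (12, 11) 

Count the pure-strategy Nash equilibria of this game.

Both X: Player 1 gets 8 (best alternative 5); Player 2 gets 11 (best alternative 8). Neither deviates — NE.
Both Y: Player 1 gets 8 (best alternative 5); Player 2 gets 10 (best alternative 9). Neither deviates — NE.
Both Z: Player 1 gets 12 (best alternative 9); Player 2 gets 11 (best alternative 9). Neither deviates — NE.
(Y, Z) is not a NE: Player 1 would switch to Z (12 > 9).
No other cell survives both best-response checks, so there are 3 pure NE.

3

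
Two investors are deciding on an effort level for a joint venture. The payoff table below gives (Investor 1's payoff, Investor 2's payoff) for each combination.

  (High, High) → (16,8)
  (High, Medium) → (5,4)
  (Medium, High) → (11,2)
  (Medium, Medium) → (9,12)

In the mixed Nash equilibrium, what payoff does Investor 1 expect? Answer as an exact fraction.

Investor 2 mixes with probability q on High, chosen so Investor 1 is indifferent: 16q + 5(1−q) = 11q + 9(1−q) gives q = 4/9.
Investor 1's expected payoff (from either row, since indifferent) is 16·4/9 + 5·5/9 = 89/9.

89/9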